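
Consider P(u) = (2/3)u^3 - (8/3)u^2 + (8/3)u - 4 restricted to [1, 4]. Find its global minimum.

The derivative is 2u^2 - (16/3)u + 8/3, whose only zero in [1, 4] is u = 2.
Candidates: P(1) = -10/3,  P(2) = -4,  P(4) = 20/3.
Hence the absolute minimum is -4 at u = 2.

-4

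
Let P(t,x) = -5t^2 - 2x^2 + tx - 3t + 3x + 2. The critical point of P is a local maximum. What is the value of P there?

∂P/∂t = -10t + x - 3 = 0 and ∂P/∂x = t - 4x + 3 = 0, so (t, x) = (-3/13, 9/13).
The Hessian has P_{tt} = -10, P_{xx} = -4, P_{tx} = 1, giving D = 39 > 0 with P_{tt} < 0, so the point is a local maximum.
P(-3/13, 9/13) = 44/13.

44/13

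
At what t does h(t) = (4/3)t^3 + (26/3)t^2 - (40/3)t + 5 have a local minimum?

2/3

Critical points: h'(t) = 4t^2 + (52/3)t - 40/3 vanishes at t = -5, 2/3.
Second-derivative test with h''(t) = 8t + 52/3: h''(-5) = -68/3 < 0 ⇒ local maximum; h''(2/3) = 68/3 > 0 ⇒ local minimum.
The local minimum is h(2/3) = 29/81.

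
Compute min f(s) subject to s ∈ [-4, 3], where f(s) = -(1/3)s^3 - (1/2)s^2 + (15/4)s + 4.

f'(s) = -s^2 - s + 15/4, which vanishes at s = -5/2 and s = 3/2.
Candidates: f(-4) = 7/3, f(-5/2) = -79/24, f(3/2) = 59/8, f(3) = 7/4.
Hence the absolute minimum is -79/24 at s = -5/2.

-79/24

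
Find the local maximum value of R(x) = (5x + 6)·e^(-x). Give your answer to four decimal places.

6.1070

Differentiating with the product rule gives R'(x) = (-5x - 1)·e^(-x). Since e^(-x) > 0, the only critical point is x = -1/5.
R''(-1/5) has the same sign as -5 < 0, so this is a local maximum.
R(-1/5) = (5)·e^(1/5) ≈ 6.1070.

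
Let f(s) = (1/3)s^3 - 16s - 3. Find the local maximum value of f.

f'(s) = s^2 - 16. Setting f'(s) = 0 gives s ∈ {-4, 4}.
Second-derivative test with f''(s) = 2s: f''(-4) = -8 < 0 ⇒ local maximum; f''(4) = 8 > 0 ⇒ local minimum.
Thus f has its local maximum at s = -4, with value 119/3.

119/3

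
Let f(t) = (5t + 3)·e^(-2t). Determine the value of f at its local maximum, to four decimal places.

3.0535

f'(t) = 5·e^(-2t) + (5t + 3)·(-2)·e^(-2t) = (-10t - 1)·e^(-2t). Since e^(-2t) > 0, the only critical point is t = -1/10.
f''(-1/10) has the same sign as -10 < 0, so this is a local maximum.
f(-1/10) = (5/2)·e^(1/5) ≈ 3.0535.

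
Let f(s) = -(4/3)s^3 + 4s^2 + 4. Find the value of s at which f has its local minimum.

f'(s) = -4s^2 + 8s. Setting f'(s) = 0 gives s ∈ {0, 2}.
f''(s) = -8s + 8. f''(0) = 8 > 0 ⇒ local minimum; f''(2) = -8 < 0 ⇒ local maximum.
Thus f has its local minimum at s = 0, with value 4.

0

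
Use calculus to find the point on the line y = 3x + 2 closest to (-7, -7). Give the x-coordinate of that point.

-17/5

Minimize D(x)^2 = (x + 7)^2 + (3x + 9)^2.
d/dx[D^2] = 2(x + 7) + 2·3·(3x + 9) = 0 ⇒ x = -17/5.
Then y = -41/5 and the distance is √(72/5) ≈ 3.7947.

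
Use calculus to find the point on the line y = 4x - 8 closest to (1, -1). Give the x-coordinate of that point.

Minimize D(x)^2 = (x - 1)^2 + (4x - 7)^2.
d/dx[D^2] = 2(x - 1) + 2·4·(4x - 7) = 0 ⇒ x = 29/17.
Then y = -20/17 and the distance is √(9/17) ≈ 0.7276.

29/17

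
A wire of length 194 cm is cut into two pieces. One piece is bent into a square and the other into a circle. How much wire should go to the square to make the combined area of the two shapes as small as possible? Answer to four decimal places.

108.6592

Let x be the length used for the square. Square side x/4; circle radius (194−x)/(2π).
A(x) = (x/4)² + π·((194−x)/(2π))² = x²/16 + (194−x)²/(4π) for 0 ≤ x ≤ 194. A'(x) = x/8 − (194−x)/(2π) = 0 gives x = 4·194/(π+4) ≈ 108.6592.
A'' = 1/8 + 1/(2π) > 0, so this gives the minimum combined area; x ≈ 108.6592 cm to the square.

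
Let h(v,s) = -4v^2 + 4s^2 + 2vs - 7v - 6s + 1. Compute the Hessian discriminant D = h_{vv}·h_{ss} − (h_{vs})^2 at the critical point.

∂h/∂v = -8v + 2s - 7 = 0 and ∂h/∂s = 2v + 8s - 6 = 0, so (v, s) = (-11/17, 31/34).
The Hessian has h_{vv} = -8, h_{ss} = 8, h_{vs} = 2, giving D = -68 < 0, so the point is a saddle point.
D = (-8)·(8) − (2)^2 = -68.

-68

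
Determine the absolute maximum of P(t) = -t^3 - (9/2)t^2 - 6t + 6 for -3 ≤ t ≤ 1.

P'(t) = -3t^2 - 9t - 6, which vanishes at t = -2 and t = -1.
Candidates: P(-3) = 21/2, P(-2) = 8, P(-1) = 17/2, P(1) = -11/2.
So the maximum is P(-3) = 21/2.

21/2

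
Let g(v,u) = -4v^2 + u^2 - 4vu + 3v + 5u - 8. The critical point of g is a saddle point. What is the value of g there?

∂g/∂v = -8v - 4u + 3 = 0 and ∂g/∂u = -4v + 2u + 5 = 0, so (v, u) = (13/16, -7/8).
The Hessian has g_{vv} = -8, g_{uu} = 2, g_{vu} = -4, giving D = -32 < 0, so the point is a saddle point.
g(13/16, -7/8) = -287/32.

-287/32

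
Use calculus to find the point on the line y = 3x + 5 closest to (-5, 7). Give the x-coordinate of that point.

1/10

Minimize D(x)^2 = (x + 5)^2 + (3x - 2)^2.
d/dx[D^2] = 2(x + 5) + 2·3·(3x - 2) = 0 ⇒ x = 1/10.
Then y = 53/10 and the distance is √(289/10) ≈ 5.3759.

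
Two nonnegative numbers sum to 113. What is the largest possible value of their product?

12769/4

With x + y = 113, the product is P(x) = x(113 − x).
P'(x) = 113 − 2x = 0 gives x = 113/2; P'' = −2 < 0, so this is the maximum.
P = 113/2·113/2 = 12769/4.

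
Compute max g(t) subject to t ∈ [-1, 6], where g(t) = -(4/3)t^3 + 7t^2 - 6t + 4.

55/3

g'(t) = -4t^2 + 14t - 6, which vanishes at t = 1/2 and t = 3.
Evaluating at the critical points and endpoints: g(-1) = 55/3; g(1/2) = 31/12; g(3) = 13; g(6) = -68.
The maximum over the interval is 55/3, attained at t = -1.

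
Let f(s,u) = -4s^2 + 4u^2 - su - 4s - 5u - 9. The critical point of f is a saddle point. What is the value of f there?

-601/65

∂f/∂s = -8s - u - 4 = 0 and ∂f/∂u = -s + 8u - 5 = 0, so (s, u) = (-37/65, 36/65).
The Hessian has f_{ss} = -8, f_{uu} = 8, f_{su} = -1, giving D = -65 < 0, so the point is a saddle point.
f(-37/65, 36/65) = -601/65.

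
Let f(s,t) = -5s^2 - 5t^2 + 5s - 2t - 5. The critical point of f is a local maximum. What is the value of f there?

∂f/∂s = -10s + 5 = 0 and ∂f/∂t = -10t - 2 = 0, so (s, t) = (1/2, -1/5).
The Hessian has f_{ss} = -10, f_{tt} = -10, f_{st} = 0, giving D = 100 > 0 with f_{ss} < 0, so the point is a local maximum.
f(1/2, -1/5) = -71/20.

-71/20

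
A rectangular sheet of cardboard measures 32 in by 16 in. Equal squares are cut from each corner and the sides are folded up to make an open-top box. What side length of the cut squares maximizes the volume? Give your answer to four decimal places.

With cut size x, the volume is V(x) = x(32 − 2x)(16 − 2x) for 0 < x < 8.
V'(x) = 12x^2 − 192x + 512. Setting V'(x) = 0 gives x ≈ 3.3812 (the root in (0, 8)).
V''(x) = 24x − 192 is negative there, so this is the maximum; V ≈ 788.2756.

3.3812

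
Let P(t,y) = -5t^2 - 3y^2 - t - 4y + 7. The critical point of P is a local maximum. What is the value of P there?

503/60

∂P/∂t = -10t - 1 = 0 and ∂P/∂y = -6y - 4 = 0, so (t, y) = (-1/10, -2/3).
The Hessian has P_{tt} = -10, P_{yy} = -6, P_{ty} = 0, giving D = 60 > 0 with P_{tt} < 0, so the point is a local maximum.
P(-1/10, -2/3) = 503/60.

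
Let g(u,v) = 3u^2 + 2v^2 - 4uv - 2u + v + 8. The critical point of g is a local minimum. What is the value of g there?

∂g/∂u = 6u - 4v - 2 = 0 and ∂g/∂v = -4u + 4v + 1 = 0, so (u, v) = (1/2, 1/4).
The Hessian has g_{uu} = 6, g_{vv} = 4, g_{uv} = -4, giving D = 8 > 0 with g_{uu} > 0, so the point is a local minimum.
g(1/2, 1/4) = 61/8.

61/8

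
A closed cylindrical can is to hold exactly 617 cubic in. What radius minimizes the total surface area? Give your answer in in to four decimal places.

With radius r and height h, πr²h = 617 so h = 617/(πr²), and S(r) = 2πr² + 2πrh = 2πr² + 2·617/r.
S'(r) = 4πr − 2·617/r² = 0 ⇒ r³ = 617/(2π), so r ≈ 4.6135 and h = 2r ≈ 9.2271.
S''(r) = 4π + 4·617/r³ > 0, so this is the minimum; S ≈ 401.2096.

4.6135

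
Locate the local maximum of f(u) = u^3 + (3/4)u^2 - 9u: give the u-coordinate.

f'(u) = 3u^2 + (3/2)u - 9. Setting f'(u) = 0 gives u ∈ {-2, 3/2}.
f''(u) = 6u + 3/2. f''(-2) = -21/2 < 0 ⇒ local maximum; f''(3/2) = 21/2 > 0 ⇒ local minimum.
The local maximum is f(-2) = 13.

-2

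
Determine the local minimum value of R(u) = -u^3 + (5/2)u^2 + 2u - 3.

R'(u) = -3u^2 + 5u + 2 = 0 at u = -1/3, 2.
R''(u) = -6u + 5. R''(-1/3) = 7 > 0 ⇒ local minimum; R''(2) = -7 < 0 ⇒ local maximum.
Thus R has its local minimum at u = -1/3, with value -181/54.

-181/54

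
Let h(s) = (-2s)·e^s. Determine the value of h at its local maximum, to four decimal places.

By the product rule, h'(s) = (-2s - 2)·e^s. Since e^s > 0, the only critical point is s = -1.
h''(-1) has the same sign as -2 < 0, so this is a local maximum.
h(-1) = (2)·e^(-1) ≈ 0.7358.

0.7358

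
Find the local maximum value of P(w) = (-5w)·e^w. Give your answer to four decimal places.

1.8394

By the product rule, P'(w) = (-5w - 5)·e^w. Since e^w > 0, the only critical point is w = -1.
P''(-1) has the same sign as -5 < 0, so this is a local maximum.
P(-1) = (5)·e^(-1) ≈ 1.8394.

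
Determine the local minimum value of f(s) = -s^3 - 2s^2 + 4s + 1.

-7

f'(s) = -3s^2 - 4s + 4 = 0 at s = -2, 2/3.
Since f''(s) = -6s - 4, we get f''(-2) = 8 > 0 ⇒ local minimum; f''(2/3) = -8 < 0 ⇒ local maximum.
Thus f has its local minimum at s = -2, with value -7.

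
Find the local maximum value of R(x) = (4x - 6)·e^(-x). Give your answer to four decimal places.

Differentiating with the product rule gives R'(x) = (-4x + 10)·e^(-x). Since e^(-x) > 0, the only critical point is x = 5/2.
R''(5/2) has the same sign as -4 < 0, so this is a local maximum.
R(5/2) = (4)·e^(-5/2) ≈ 0.3283.

0.3283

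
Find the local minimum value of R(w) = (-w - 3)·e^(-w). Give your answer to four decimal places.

-7.3891

R'(w) = (-1)·e^(-w) + (-w - 3)·(-1)·e^(-w) = (w + 2)·e^(-w). Since e^(-w) > 0, the only critical point is w = -2.
R''(-2) has the same sign as 1 > 0, so this is a local minimum.
R(-2) = (-1)·e^(2) ≈ -7.3891.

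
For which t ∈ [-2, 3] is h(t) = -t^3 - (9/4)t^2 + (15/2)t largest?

Differentiating, h'(t) = -3t^2 - (9/2)t + 15/2; whose only zero in [-2, 3] is t = 1.
Candidates: h(-2) = -16; h(1) = 17/4; h(3) = -99/4.
Hence the absolute maximum is 17/4 at t = 1.

1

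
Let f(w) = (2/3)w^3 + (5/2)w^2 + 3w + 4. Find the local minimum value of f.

f'(w) = 2w^2 + 5w + 3. Setting f'(w) = 0 gives w ∈ {-3/2, -1}.
Since f''(w) = 4w + 5, we get f''(-3/2) = -1 < 0 ⇒ local maximum; f''(-1) = 1 > 0 ⇒ local minimum.
The local minimum is f(-1) = 17/6.

17/6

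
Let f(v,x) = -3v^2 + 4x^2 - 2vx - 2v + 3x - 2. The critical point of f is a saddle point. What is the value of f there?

-127/52

∂f/∂v = -6v - 2x - 2 = 0 and ∂f/∂x = -2v + 8x + 3 = 0, so (v, x) = (-5/26, -11/26).
The Hessian has f_{vv} = -6, f_{xx} = 8, f_{vx} = -2, giving D = -52 < 0, so the point is a saddle point.
f(-5/26, -11/26) = -127/52.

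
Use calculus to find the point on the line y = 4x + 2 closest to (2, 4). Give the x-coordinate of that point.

Minimize D(x)^2 = (x - 2)^2 + (4x - 2)^2.
d/dx[D^2] = 2(x - 2) + 2·4·(4x - 2) = 0 ⇒ x = 10/17.
Then y = 74/17 and the distance is √(36/17) ≈ 1.4552.

10/17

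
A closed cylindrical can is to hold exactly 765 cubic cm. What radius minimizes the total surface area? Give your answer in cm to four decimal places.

With radius r and height h, πr²h = 765 so h = 765/(πr²), and S(r) = 2πr² + 2πrh = 2πr² + 2·765/r.
S'(r) = 4πr − 2·765/r² = 0 ⇒ r³ = 765/(2π), so r ≈ 4.9563 and h = 2r ≈ 9.9127.
S''(r) = 4π + 4·765/r³ > 0, so this is the minimum; S ≈ 463.0439.

4.9563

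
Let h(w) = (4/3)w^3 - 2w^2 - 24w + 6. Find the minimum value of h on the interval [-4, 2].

-118/3

h'(w) = 4w^2 - 4w - 24, whose only zero in [-4, 2] is w = -2.
Candidates: h(-4) = -46/3,  h(-2) = 106/3,  h(2) = -118/3.
The minimum over the interval is -118/3, attained at w = 2.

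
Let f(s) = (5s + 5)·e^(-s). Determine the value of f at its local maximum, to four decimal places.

5.0000

By the product rule, f'(s) = (-5s)·e^(-s). Since e^(-s) > 0, the only critical point is s = 0.
f''(0) has the same sign as -5 < 0, so this is a local maximum.
f(0) = (5)·e^(0) ≈ 5.0000.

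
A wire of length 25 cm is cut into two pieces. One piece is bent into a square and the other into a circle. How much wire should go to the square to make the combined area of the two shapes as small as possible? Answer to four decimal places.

Let x be the length used for the square. Square side x/4; circle radius (25−x)/(2π).
A(x) = (x/4)² + π·((25−x)/(2π))² = x²/16 + (25−x)²/(4π) for 0 ≤ x ≤ 25. A'(x) = x/8 − (25−x)/(2π) = 0 gives x = 4·25/(π+4) ≈ 14.0025.
A'' = 1/8 + 1/(2π) > 0, so this gives the minimum combined area; x ≈ 14.0025 cm to the square.

14.0025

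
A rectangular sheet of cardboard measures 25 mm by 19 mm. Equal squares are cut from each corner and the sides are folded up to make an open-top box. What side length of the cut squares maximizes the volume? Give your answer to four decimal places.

With cut size x, the volume is V(x) = x(25 − 2x)(19 − 2x) for 0 < x < 9.5.
V'(x) = 12x^2 − 176x + 475. Setting V'(x) = 0 gives x ≈ 3.5658 (the root in (0, 9.5)).
V''(x) = 24x − 176 is negative there, so this is the maximum; V ≈ 756.1968.

3.5658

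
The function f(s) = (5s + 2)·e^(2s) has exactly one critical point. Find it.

f'(s) = 5·e^(2s) + (5s + 2)·2·e^(2s) = (10s + 9)·e^(2s). Since e^(2s) > 0, the only critical point is s = -9/10.
f''(-9/10) has the same sign as 10 > 0, so this is a local minimum.
f(-9/10) = (-5/2)·e^(-9/5) ≈ -0.4132.

-9/10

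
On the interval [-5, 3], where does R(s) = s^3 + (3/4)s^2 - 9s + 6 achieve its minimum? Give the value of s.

Differentiating, R'(s) = 3s^2 + (3/2)s - 9; which vanishes at s = -2 and s = 3/2.
Compare values at every candidate in [-5, 3]: R(-5) = -221/4; R(-2) = 19; R(3/2) = -39/16; R(3) = 51/4.
Hence the absolute minimum is -221/4 at s = -5.

-5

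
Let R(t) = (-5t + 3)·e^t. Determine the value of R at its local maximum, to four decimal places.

By the product rule, R'(t) = (-5t - 2)·e^t. Since e^t > 0, the only critical point is t = -2/5.
R''(-2/5) has the same sign as -5 < 0, so this is a local maximum.
R(-2/5) = (5)·e^(-2/5) ≈ 3.3516.

3.3516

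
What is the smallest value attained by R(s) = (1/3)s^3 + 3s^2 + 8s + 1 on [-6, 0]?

-11

R'(s) = s^2 + 6s + 8, which vanishes at s = -4 and s = -2.
Evaluating at the critical points and endpoints: R(-6) = -11, R(-4) = -13/3, R(-2) = -17/3, R(0) = 1.
So the minimum is R(-6) = -11.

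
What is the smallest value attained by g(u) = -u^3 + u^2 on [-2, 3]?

-18

The derivative is -3u^2 + 2u, which vanishes at u = 0 and u = 2/3.
Candidates: g(-2) = 12, g(0) = 0, g(2/3) = 4/27, g(3) = -18.
So the minimum is g(3) = -18.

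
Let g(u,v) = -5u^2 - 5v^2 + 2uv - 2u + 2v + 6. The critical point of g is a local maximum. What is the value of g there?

∂g/∂u = -10u + 2v - 2 = 0 and ∂g/∂v = 2u - 10v + 2 = 0, so (u, v) = (-1/6, 1/6).
The Hessian has g_{uu} = -10, g_{vv} = -10, g_{uv} = 2, giving D = 96 > 0 with g_{uu} < 0, so the point is a local maximum.
g(-1/6, 1/6) = 19/3.

19/3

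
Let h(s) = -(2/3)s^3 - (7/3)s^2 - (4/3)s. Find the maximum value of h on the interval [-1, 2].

h'(s) = -2s^2 - (14/3)s - 4/3, whose only zero in [-1, 2] is s = -1/3.
Compare values at every candidate in [-1, 2]: h(-1) = -1/3; h(-1/3) = 17/81; h(2) = -52/3.
Hence the absolute maximum is 17/81 at s = -1/3.

17/81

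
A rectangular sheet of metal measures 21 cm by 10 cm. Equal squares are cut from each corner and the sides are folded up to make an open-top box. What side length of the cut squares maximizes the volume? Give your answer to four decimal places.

2.1344

With cut size x, the volume is V(x) = x(21 − 2x)(10 − 2x) for 0 < x < 5.
V'(x) = 12x^2 − 124x + 210. Setting V'(x) = 0 gives x ≈ 2.1344 (the root in (0, 5)).
V''(x) = 24x − 124 is negative there, so this is the maximum; V ≈ 204.6673.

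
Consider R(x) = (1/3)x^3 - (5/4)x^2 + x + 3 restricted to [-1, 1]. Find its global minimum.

5/12

Differentiating, R'(x) = x^2 - (5/2)x + 1; whose only zero in [-1, 1] is x = 1/2.
Evaluating at the critical points and endpoints: R(-1) = 5/12; R(1/2) = 155/48; R(1) = 37/12.
Hence the absolute minimum is 5/12 at x = -1.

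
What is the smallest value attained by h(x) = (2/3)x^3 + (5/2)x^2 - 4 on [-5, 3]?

-149/6

Differentiating, h'(x) = 2x^2 + 5x; which vanishes at x = -5/2 and x = 0.
Compare values at every candidate in [-5, 3]: h(-5) = -149/6; h(-5/2) = 29/24; h(0) = -4; h(3) = 73/2.
So the minimum is h(-5) = -149/6.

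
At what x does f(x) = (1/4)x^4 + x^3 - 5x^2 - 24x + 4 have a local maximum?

f'(x) = x^3 + 3x^2 - 10x - 24. Setting f'(x) = 0 gives x ∈ {-4, -2, 3}.
Since f''(x) = 3x^2 + 6x - 10, we get f''(-4) = 14 > 0 ⇒ local minimum; f''(-2) = -10 < 0 ⇒ local maximum; f''(3) = 35 > 0 ⇒ local minimum.
Thus f has its local maximum at x = -2, with value 28.

-2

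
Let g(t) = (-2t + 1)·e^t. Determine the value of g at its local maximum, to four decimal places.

1.2131

g'(t) = (-2)·e^t + (-2t + 1)·1·e^t = (-2t - 1)·e^t. Since e^t > 0, the only critical point is t = -1/2.
g''(-1/2) has the same sign as -2 < 0, so this is a local maximum.
g(-1/2) = (2)·e^(-1/2) ≈ 1.2131.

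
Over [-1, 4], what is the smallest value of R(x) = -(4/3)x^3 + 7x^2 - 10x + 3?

-31/3

R'(x) = -4x^2 + 14x - 10, which vanishes at x = 1 and x = 5/2.
Compare values at every candidate in [-1, 4]: R(-1) = 64/3; R(1) = -4/3; R(5/2) = 11/12; R(4) = -31/3.
Hence the absolute minimum is -31/3 at x = 4.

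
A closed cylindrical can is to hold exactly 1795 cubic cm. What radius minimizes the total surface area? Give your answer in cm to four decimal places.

With radius r and height h, πr²h = 1795 so h = 1795/(πr²), and S(r) = 2πr² + 2πrh = 2πr² + 2·1795/r.
S'(r) = 4πr − 2·1795/r² = 0 ⇒ r³ = 1795/(2π), so r ≈ 6.5861 and h = 2r ≈ 13.1722.
S''(r) = 4π + 4·1795/r³ > 0, so this is the minimum; S ≈ 817.6313.

6.5861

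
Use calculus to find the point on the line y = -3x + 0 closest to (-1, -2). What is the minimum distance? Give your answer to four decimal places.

1.5811

Minimize D(x)^2 = (x + 1)^2 + (-3x + 2)^2.
d/dx[D^2] = 2(x + 1) + 2·(-3)·(-3x + 2) = 0 ⇒ x = 1/2.
Then y = -3/2 and the distance is √(5/2) ≈ 1.5811.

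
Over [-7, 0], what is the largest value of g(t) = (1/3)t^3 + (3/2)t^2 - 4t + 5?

71/3

g'(t) = t^2 + 3t - 4, whose only zero in [-7, 0] is t = -4.
Compare values at every candidate in [-7, 0]: g(-7) = -47/6, g(-4) = 71/3, g(0) = 5.
So the maximum is g(-4) = 71/3.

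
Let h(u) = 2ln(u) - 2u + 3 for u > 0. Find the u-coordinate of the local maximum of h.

h'(u) = 2/u − 2 = 0 gives u = 1.
h''(u) = -2/u², which is negative for u > 0, so this is a local maximum.
h(1) = 2·ln(1) - 2 + 3 ≈ 1.0000.

1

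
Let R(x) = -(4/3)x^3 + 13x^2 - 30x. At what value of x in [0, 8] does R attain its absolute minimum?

The derivative is -4x^2 + 26x - 30, which vanishes at x = 3/2 and x = 5.
Evaluating at the critical points and endpoints: R(0) = 0,  R(3/2) = -81/4,  R(5) = 25/3,  R(8) = -272/3.
The minimum over the interval is -272/3, attained at x = 8.

8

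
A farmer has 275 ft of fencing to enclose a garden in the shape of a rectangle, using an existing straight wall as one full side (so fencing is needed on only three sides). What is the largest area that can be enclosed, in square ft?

Let the sides perpendicular to the wall have length x and the parallel side y, so 2x + y = 275 and the area is A = xy = x(275 − 2x).
A'(x) = 275 − 4x = 0 gives x = 275/4, and A''(x) = −4 < 0 confirms a maximum.
Then y = 275 − 2·275/4 = 275/2 and A = 75625/8.

75625/8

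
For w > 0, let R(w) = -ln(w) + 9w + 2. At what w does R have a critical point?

1/9

R'(w) = -1/w + 9 = 0 gives w = 1/9.
R''(w) = 1/w², which is positive for w > 0, so this is a local minimum.
R(1/9) = -1·ln(1/9) + 1 + 2 ≈ 5.1972.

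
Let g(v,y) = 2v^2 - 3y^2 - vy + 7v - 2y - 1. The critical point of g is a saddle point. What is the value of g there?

∂g/∂v = 4v - y + 7 = 0 and ∂g/∂y = -v - 6y - 2 = 0, so (v, y) = (-44/25, -1/25).
The Hessian has g_{vv} = 4, g_{yy} = -6, g_{vy} = -1, giving D = -25 < 0, so the point is a saddle point.
g(-44/25, -1/25) = -178/25.

-178/25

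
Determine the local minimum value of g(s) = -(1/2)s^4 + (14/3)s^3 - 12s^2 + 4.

Critical points: g'(s) = -2s^3 + 14s^2 - 24s vanishes at s = 0, 3, 4.
Second-derivative test with g''(s) = -6s^2 + 28s - 24: g''(0) = -24 < 0 ⇒ local maximum; g''(3) = 6 > 0 ⇒ local minimum; g''(4) = -8 < 0 ⇒ local maximum.
So the local minimum value is g(3) = -37/2.

-37/2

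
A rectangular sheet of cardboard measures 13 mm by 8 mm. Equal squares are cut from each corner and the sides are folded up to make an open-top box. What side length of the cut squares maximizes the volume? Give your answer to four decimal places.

With cut size x, the volume is V(x) = x(13 − 2x)(8 − 2x) for 0 < x < 4.
V'(x) = 12x^2 − 84x + 104. Setting V'(x) = 0 gives x ≈ 1.6070 (the root in (0, 4)).
V''(x) = 24x − 84 is negative there, so this is the maximum; V ≈ 75.2651.

1.6070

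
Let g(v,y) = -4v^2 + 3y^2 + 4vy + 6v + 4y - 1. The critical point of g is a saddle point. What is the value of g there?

∂g/∂v = -8v + 4y + 6 = 0 and ∂g/∂y = 4v + 6y + 4 = 0, so (v, y) = (5/16, -7/8).
The Hessian has g_{vv} = -8, g_{yy} = 6, g_{vy} = 4, giving D = -64 < 0, so the point is a saddle point.
g(5/16, -7/8) = -29/16.

-29/16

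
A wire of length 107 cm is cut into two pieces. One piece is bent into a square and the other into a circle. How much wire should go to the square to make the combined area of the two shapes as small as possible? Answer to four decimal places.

Let x be the length used for the square. Square side x/4; circle radius (107−x)/(2π).
A(x) = (x/4)² + π·((107−x)/(2π))² = x²/16 + (107−x)²/(4π) for 0 ≤ x ≤ 107. A'(x) = x/8 − (107−x)/(2π) = 0 gives x = 4·107/(π+4) ≈ 59.9306.
A'' = 1/8 + 1/(2π) > 0, so this gives the minimum combined area; x ≈ 59.9306 cm to the square.

59.9306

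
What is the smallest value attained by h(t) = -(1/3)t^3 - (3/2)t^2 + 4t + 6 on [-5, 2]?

Differentiating, h'(t) = -t^2 - 3t + 4; which vanishes at t = -4 and t = 1.
Compare values at every candidate in [-5, 2]: h(-5) = -59/6,  h(-4) = -38/3,  h(1) = 49/6,  h(2) = 16/3.
So the minimum is h(-4) = -38/3.

-38/3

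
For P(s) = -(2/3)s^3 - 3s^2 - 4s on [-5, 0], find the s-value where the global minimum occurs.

P'(s) = -2s^2 - 6s - 4, which vanishes at s = -2 and s = -1.
Compare values at every candidate in [-5, 0]: P(-5) = 85/3,  P(-2) = 4/3,  P(-1) = 5/3,  P(0) = 0.
So the minimum is P(0) = 0.

0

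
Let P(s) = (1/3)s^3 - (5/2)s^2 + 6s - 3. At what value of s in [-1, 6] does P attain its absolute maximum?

P'(s) = s^2 - 5s + 6, which vanishes at s = 2 and s = 3.
Evaluating at the critical points and endpoints: P(-1) = -71/6,  P(2) = 5/3,  P(3) = 3/2,  P(6) = 15.
So the maximum is P(6) = 15.

6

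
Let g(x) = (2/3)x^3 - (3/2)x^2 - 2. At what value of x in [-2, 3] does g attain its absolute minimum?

-2

Differentiating, g'(x) = 2x^2 - 3x; which vanishes at x = 0 and x = 3/2.
Compare values at every candidate in [-2, 3]: g(-2) = -40/3; g(0) = -2; g(3/2) = -25/8; g(3) = 5/2.
So the minimum is g(-2) = -40/3.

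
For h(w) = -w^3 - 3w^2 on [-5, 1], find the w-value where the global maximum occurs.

-5

The derivative is -3w^2 - 6w, which vanishes at w = -2 and w = 0.
Compare values at every candidate in [-5, 1]: h(-5) = 50, h(-2) = -4, h(0) = 0, h(1) = -4.
Hence the absolute maximum is 50 at w = -5.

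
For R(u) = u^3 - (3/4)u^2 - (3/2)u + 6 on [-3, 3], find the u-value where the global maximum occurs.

3

The derivative is 3u^2 - (3/2)u - 3/2, which vanishes at u = -1/2 and u = 1.
Compare values at every candidate in [-3, 3]: R(-3) = -93/4, R(-1/2) = 103/16, R(1) = 19/4, R(3) = 87/4.
Hence the absolute maximum is 87/4 at u = 3.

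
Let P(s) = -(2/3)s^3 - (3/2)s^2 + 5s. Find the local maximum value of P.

Critical points: P'(s) = -2s^2 - 3s + 5 vanishes at s = -5/2, 1.
Since P''(s) = -4s - 3, we get P''(-5/2) = 7 > 0 ⇒ local minimum; P''(1) = -7 < 0 ⇒ local maximum.
So the local maximum value is P(1) = 17/6.

17/6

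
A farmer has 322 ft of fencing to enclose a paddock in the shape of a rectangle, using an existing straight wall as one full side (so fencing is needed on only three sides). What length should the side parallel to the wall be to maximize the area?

161

Let the sides perpendicular to the wall have length x and the parallel side y, so 2x + y = 322 and the area is A = xy = x(322 − 2x).
A'(x) = 322 − 4x = 0 gives x = 161/2, and A''(x) = −4 < 0 confirms a maximum.
Then y = 322 − 2·161/2 = 161 and A = 25921/2.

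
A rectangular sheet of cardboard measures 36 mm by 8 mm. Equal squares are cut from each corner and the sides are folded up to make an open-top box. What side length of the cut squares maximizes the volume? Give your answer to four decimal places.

With cut size x, the volume is V(x) = x(36 − 2x)(8 − 2x) for 0 < x < 4.
V'(x) = 12x^2 − 176x + 288. Setting V'(x) = 0 gives x ≈ 1.8764 (the root in (0, 4)).
V''(x) = 24x − 176 is negative there, so this is the maximum; V ≈ 256.9923.

1.8764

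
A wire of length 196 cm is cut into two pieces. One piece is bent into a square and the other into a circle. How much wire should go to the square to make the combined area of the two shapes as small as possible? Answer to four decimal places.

109.7794

Let x be the length used for the square. Square side x/4; circle radius (196−x)/(2π).
A(x) = (x/4)² + π·((196−x)/(2π))² = x²/16 + (196−x)²/(4π) for 0 ≤ x ≤ 196. A'(x) = x/8 − (196−x)/(2π) = 0 gives x = 4·196/(π+4) ≈ 109.7794.
A'' = 1/8 + 1/(2π) > 0, so this gives the minimum combined area; x ≈ 109.7794 cm to the square.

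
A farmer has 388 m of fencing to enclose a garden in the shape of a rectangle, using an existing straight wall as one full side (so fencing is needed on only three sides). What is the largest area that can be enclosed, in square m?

Let the sides perpendicular to the wall have length x and the parallel side y, so 2x + y = 388 and the area is A = xy = x(388 − 2x).
A'(x) = 388 − 4x = 0 gives x = 97, and A''(x) = −4 < 0 confirms a maximum.
Then y = 388 − 2·97 = 194 and A = 18818.

18818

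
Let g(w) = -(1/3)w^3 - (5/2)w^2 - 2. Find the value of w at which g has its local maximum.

g'(w) = -w^2 - 5w. Setting g'(w) = 0 gives w ∈ {-5, 0}.
Second-derivative test with g''(w) = -2w - 5: g''(-5) = 5 > 0 ⇒ local minimum; g''(0) = -5 < 0 ⇒ local maximum.
Thus g has its local maximum at w = 0, with value -2.

0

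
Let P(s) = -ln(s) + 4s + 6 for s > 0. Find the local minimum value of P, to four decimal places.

P'(s) = -1/s + 4 = 0 gives s = 1/4.
P''(s) = 1/s², which is positive for s > 0, so this is a local minimum.
P(1/4) = -1·ln(1/4) + 1 + 6 ≈ 8.3863.

8.3863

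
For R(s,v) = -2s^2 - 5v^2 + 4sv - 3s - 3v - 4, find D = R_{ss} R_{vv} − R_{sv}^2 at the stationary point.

∂R/∂s = -4s + 4v - 3 = 0 and ∂R/∂v = 4s - 10v - 3 = 0, so (s, v) = (-7/4, -1).
The Hessian has R_{ss} = -4, R_{vv} = -10, R_{sv} = 4, giving D = 24 > 0 with R_{ss} < 0, so the point is a local maximum.
D = (-4)·(-10) − (4)^2 = 24.

24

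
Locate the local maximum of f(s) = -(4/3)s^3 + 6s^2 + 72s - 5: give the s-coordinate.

Critical points: f'(s) = -4s^2 + 12s + 72 vanishes at s = -3, 6.
f''(s) = -8s + 12. f''(-3) = 36 > 0 ⇒ local minimum; f''(6) = -36 < 0 ⇒ local maximum.
So the local maximum value is f(6) = 355.

6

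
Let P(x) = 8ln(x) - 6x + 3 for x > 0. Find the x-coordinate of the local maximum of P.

4/3

P'(x) = 8/x − 6 = 0 gives x = 4/3.
P''(x) = -8/x², which is negative for x > 0, so this is a local maximum.
P(4/3) = 8·ln(4/3) - 8 + 3 ≈ -2.6985.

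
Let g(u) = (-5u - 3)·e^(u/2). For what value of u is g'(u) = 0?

By the product rule, g'(u) = (-(5/2)u - 13/2)·e^(u/2). Since e^(u/2) > 0, the only critical point is u = -13/5.
g''(-13/5) has the same sign as -5/2 < 0, so this is a local maximum.
g(-13/5) = (10)·e^(-13/10) ≈ 2.7253.

-13/5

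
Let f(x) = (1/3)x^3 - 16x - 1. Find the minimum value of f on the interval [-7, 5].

-131/3

The derivative is x^2 - 16, which vanishes at x = -4 and x = 4.
Evaluating at the critical points and endpoints: f(-7) = -10/3, f(-4) = 125/3, f(4) = -131/3, f(5) = -118/3.
Hence the absolute minimum is -131/3 at x = 4.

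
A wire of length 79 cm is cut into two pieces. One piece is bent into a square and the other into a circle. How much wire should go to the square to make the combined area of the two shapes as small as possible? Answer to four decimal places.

44.2478

Let x be the length used for the square. Square side x/4; circle radius (79−x)/(2π).
A(x) = (x/4)² + π·((79−x)/(2π))² = x²/16 + (79−x)²/(4π) for 0 ≤ x ≤ 79. A'(x) = x/8 − (79−x)/(2π) = 0 gives x = 4·79/(π+4) ≈ 44.2478.
A'' = 1/8 + 1/(2π) > 0, so this gives the minimum combined area; x ≈ 44.2478 cm to the square.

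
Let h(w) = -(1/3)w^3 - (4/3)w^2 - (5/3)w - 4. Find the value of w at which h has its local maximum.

Critical points: h'(w) = -w^2 - (8/3)w - 5/3 vanishes at w = -5/3, -1.
h''(w) = -2w - 8/3. h''(-5/3) = 2/3 > 0 ⇒ local minimum; h''(-1) = -2/3 < 0 ⇒ local maximum.
The local maximum is h(-1) = -10/3.

-1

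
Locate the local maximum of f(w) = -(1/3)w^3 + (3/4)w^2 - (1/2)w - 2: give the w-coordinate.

f'(w) = -w^2 + (3/2)w - 1/2. Setting f'(w) = 0 gives w ∈ {1/2, 1}.
Since f''(w) = -2w + 3/2, we get f''(1/2) = 1/2 > 0 ⇒ local minimum; f''(1) = -1/2 < 0 ⇒ local maximum.
Thus f has its local maximum at w = 1, with value -25/12.

1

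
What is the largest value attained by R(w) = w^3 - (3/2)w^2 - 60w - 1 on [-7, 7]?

151

The derivative is 3w^2 - 3w - 60, which vanishes at w = -4 and w = 5.
Compare values at every candidate in [-7, 7]: R(-7) = 5/2, R(-4) = 151, R(5) = -427/2, R(7) = -303/2.
The maximum over the interval is 151, attained at w = -4.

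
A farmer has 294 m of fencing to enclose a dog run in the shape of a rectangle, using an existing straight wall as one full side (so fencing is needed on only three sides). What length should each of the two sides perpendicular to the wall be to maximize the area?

Let the sides perpendicular to the wall have length x and the parallel side y, so 2x + y = 294 and the area is A = xy = x(294 − 2x).
A'(x) = 294 − 4x = 0 gives x = 147/2, and A''(x) = −4 < 0 confirms a maximum.
Then y = 294 − 2·147/2 = 147 and A = 21609/2.

147/2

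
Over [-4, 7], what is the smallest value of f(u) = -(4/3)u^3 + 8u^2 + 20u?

The derivative is -4u^2 + 16u + 20, which vanishes at u = -1 and u = 5.
Evaluating at the critical points and endpoints: f(-4) = 400/3,  f(-1) = -32/3,  f(5) = 400/3,  f(7) = 224/3.
The minimum over the interval is -32/3, attained at u = -1.

-32/3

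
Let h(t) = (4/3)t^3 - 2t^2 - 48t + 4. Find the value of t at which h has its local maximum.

Critical points: h'(t) = 4t^2 - 4t - 48 vanishes at t = -3, 4.
h''(t) = 8t - 4. h''(-3) = -28 < 0 ⇒ local maximum; h''(4) = 28 > 0 ⇒ local minimum.
The local maximum is h(-3) = 94.

-3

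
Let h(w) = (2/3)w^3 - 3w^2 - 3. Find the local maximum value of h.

-3

h'(w) = 2w^2 - 6w = 0 at w = 0, 3.
Since h''(w) = 4w - 6, we get h''(0) = -6 < 0 ⇒ local maximum; h''(3) = 6 > 0 ⇒ local minimum.
The local maximum is h(0) = -3.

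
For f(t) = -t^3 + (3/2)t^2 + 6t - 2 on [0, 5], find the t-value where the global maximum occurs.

2

Differentiating, f'(t) = -3t^2 + 3t + 6; whose only zero in [0, 5] is t = 2.
Compare values at every candidate in [0, 5]: f(0) = -2,  f(2) = 8,  f(5) = -119/2.
So the maximum is f(2) = 8.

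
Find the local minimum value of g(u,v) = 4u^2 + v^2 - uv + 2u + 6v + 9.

∂g/∂u = 8u - v + 2 = 0 and ∂g/∂v = -u + 2v + 6 = 0, so (u, v) = (-2/3, -10/3).
The Hessian has g_{uu} = 8, g_{vv} = 2, g_{uv} = -1, giving D = 15 > 0 with g_{uu} > 0, so the point is a local minimum.
g(-2/3, -10/3) = -5/3.

-5/3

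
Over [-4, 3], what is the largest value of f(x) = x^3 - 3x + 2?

20

The derivative is 3x^2 - 3, which vanishes at x = -1 and x = 1.
Evaluating at the critical points and endpoints: f(-4) = -50, f(-1) = 4, f(1) = 0, f(3) = 20.
Hence the absolute maximum is 20 at x = 3.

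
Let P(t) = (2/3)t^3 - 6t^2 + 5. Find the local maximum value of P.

5

P'(t) = 2t^2 - 12t. Setting P'(t) = 0 gives t ∈ {0, 6}.
P''(t) = 4t - 12. P''(0) = -12 < 0 ⇒ local maximum; P''(6) = 12 > 0 ⇒ local minimum.
The local maximum is P(0) = 5.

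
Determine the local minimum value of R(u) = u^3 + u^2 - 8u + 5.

R'(u) = 3u^2 + 2u - 8 = 0 at u = -2, 4/3.
R''(u) = 6u + 2. R''(-2) = -10 < 0 ⇒ local maximum; R''(4/3) = 10 > 0 ⇒ local minimum.
Thus R has its local minimum at u = 4/3, with value -41/27.

-41/27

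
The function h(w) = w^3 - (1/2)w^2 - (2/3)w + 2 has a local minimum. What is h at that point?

h'(w) = 3w^2 - w - 2/3 = 0 at w = -1/3, 2/3.
Since h''(w) = 6w - 1, we get h''(-1/3) = -3 < 0 ⇒ local maximum; h''(2/3) = 3 > 0 ⇒ local minimum.
The local minimum is h(2/3) = 44/27.

44/27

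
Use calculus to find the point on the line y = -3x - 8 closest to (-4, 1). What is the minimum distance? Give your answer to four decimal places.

Minimize D(x)^2 = (x + 4)^2 + (-3x - 9)^2.
d/dx[D^2] = 2(x + 4) + 2·(-3)·(-3x - 9) = 0 ⇒ x = -31/10.
Then y = 13/10 and the distance is √(9/10) ≈ 0.9487.

0.9487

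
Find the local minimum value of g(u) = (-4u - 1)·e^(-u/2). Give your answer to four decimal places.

-3.3349

By the product rule, g'(u) = (2u - 7/2)·e^(-u/2). Since e^(-u/2) > 0, the only critical point is u = 7/4.
g''(7/4) has the same sign as 2 > 0, so this is a local minimum.
g(7/4) = (-8)·e^(-7/8) ≈ -3.3349.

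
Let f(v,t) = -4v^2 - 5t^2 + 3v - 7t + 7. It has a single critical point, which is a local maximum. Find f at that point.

801/80

∂f/∂v = -8v + 3 = 0 and ∂f/∂t = -10t - 7 = 0, so (v, t) = (3/8, -7/10).
The Hessian has f_{vv} = -8, f_{tt} = -10, f_{vt} = 0, giving D = 80 > 0 with f_{vv} < 0, so the point is a local maximum.
f(3/8, -7/10) = 801/80.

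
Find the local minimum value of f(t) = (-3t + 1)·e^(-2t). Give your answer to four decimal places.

-0.2833

Differentiating with the product rule gives f'(t) = (6t - 5)·e^(-2t). Since e^(-2t) > 0, the only critical point is t = 5/6.
f''(5/6) has the same sign as 6 > 0, so this is a local minimum.
f(5/6) = (-3/2)·e^(-5/3) ≈ -0.2833.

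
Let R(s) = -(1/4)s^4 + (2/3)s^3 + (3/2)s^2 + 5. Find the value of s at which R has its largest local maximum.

3

R'(s) = -s^3 + 2s^2 + 3s. Setting R'(s) = 0 gives s ∈ {-1, 0, 3}.
Since R''(s) = -3s^2 + 4s + 3, we get R''(-1) = -4 < 0 ⇒ local maximum; R''(0) = 3 > 0 ⇒ local minimum; R''(3) = -12 < 0 ⇒ local maximum.
Thus R has its largest local maximum at s = 3, with value 65/4.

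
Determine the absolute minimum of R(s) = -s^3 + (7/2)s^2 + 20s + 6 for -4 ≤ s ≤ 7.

The derivative is -3s^2 + 7s + 20, which vanishes at s = -5/3 and s = 4.
Evaluating at the critical points and endpoints: R(-4) = 46,  R(-5/3) = -701/54,  R(4) = 78,  R(7) = -51/2.
Hence the absolute minimum is -51/2 at s = 7.

-51/2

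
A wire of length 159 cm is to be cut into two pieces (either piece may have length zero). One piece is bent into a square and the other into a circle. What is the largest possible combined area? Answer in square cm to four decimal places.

2011.7981

Let x be the length used for the square. Square side x/4; circle radius (159−x)/(2π).
A(x) = (x/4)² + π·((159−x)/(2π))² = x²/16 + (159−x)²/(4π) for 0 ≤ x ≤ 159. A'(x) = x/8 − (159−x)/(2π) = 0 gives x = 4·159/(π+4) ≈ 89.0558.
A'' > 0, so the interior critical point is a minimum; the maximum is at an endpoint. A(0) = 2011.7981 and A(159) = 1580.0625, so the largest area is 2011.7981.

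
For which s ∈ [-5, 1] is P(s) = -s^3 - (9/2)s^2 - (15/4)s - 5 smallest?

The derivative is -3s^2 - 9s - 15/4, which vanishes at s = -5/2 and s = -1/2.
Evaluating at the critical points and endpoints: P(-5) = 105/4; P(-5/2) = -65/8; P(-1/2) = -33/8; P(1) = -57/4.
The minimum over the interval is -57/4, attained at s = 1.

1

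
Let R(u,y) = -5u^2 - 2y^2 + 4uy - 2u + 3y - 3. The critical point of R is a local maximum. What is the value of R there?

-43/24

∂R/∂u = -10u + 4y - 2 = 0 and ∂R/∂y = 4u - 4y + 3 = 0, so (u, y) = (1/6, 11/12).
The Hessian has R_{uu} = -10, R_{yy} = -4, R_{uy} = 4, giving D = 24 > 0 with R_{uu} < 0, so the point is a local maximum.
R(1/6, 11/12) = -43/24.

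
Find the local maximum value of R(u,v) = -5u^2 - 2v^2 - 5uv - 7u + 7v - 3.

181/5

∂R/∂u = -10u - 5v - 7 = 0 and ∂R/∂v = -5u - 4v + 7 = 0, so (u, v) = (-21/5, 7).
The Hessian has R_{uu} = -10, R_{vv} = -4, R_{uv} = -5, giving D = 15 > 0 with R_{uu} < 0, so the point is a local maximum.
R(-21/5, 7) = 181/5.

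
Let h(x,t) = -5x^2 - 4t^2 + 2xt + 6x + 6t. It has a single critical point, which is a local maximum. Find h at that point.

∂h/∂x = -10x + 2t + 6 = 0 and ∂h/∂t = 2x - 8t + 6 = 0, so (x, t) = (15/19, 18/19).
The Hessian has h_{xx} = -10, h_{tt} = -8, h_{xt} = 2, giving D = 76 > 0 with h_{xx} < 0, so the point is a local maximum.
h(15/19, 18/19) = 99/19.

99/19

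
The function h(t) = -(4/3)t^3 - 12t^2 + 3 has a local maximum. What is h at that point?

h'(t) = -4t^2 - 24t = 0 at t = -6, 0.
Second-derivative test with h''(t) = -8t - 24: h''(-6) = 24 > 0 ⇒ local minimum; h''(0) = -24 < 0 ⇒ local maximum.
So the local maximum value is h(0) = 3.

3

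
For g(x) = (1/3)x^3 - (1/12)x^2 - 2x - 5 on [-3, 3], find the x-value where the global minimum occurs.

g'(x) = x^2 - (1/6)x - 2, which vanishes at x = -4/3 and x = 3/2.
Candidates: g(-3) = -35/4, g(-4/3) = -265/81, g(3/2) = -113/16, g(3) = -11/4.
Hence the absolute minimum is -35/4 at x = -3.

-3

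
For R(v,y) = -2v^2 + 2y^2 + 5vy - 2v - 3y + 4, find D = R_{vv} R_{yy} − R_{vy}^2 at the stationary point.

∂R/∂v = -4v + 5y - 2 = 0 and ∂R/∂y = 5v + 4y - 3 = 0, so (v, y) = (7/41, 22/41).
The Hessian has R_{vv} = -4, R_{yy} = 4, R_{vy} = 5, giving D = -41 < 0, so the point is a saddle point.
D = (-4)·(4) − (5)^2 = -41.

-41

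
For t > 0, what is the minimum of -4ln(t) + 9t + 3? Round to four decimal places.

10.2437

h'(t) = -4/t + 9 = 0 gives t = 4/9.
h''(t) = 4/t², which is positive for t > 0, so this is a local minimum.
h(4/9) = -4·ln(4/9) + 4 + 3 ≈ 10.2437.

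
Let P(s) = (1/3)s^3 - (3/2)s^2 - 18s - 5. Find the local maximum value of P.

53/2

Critical points: P'(s) = s^2 - 3s - 18 vanishes at s = -3, 6.
P''(s) = 2s - 3. P''(-3) = -9 < 0 ⇒ local maximum; P''(6) = 9 > 0 ⇒ local minimum.
Thus P has its local maximum at s = -3, with value 53/2.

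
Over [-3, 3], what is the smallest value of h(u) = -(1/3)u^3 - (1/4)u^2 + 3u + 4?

h'(u) = -u^2 - (1/2)u + 3, which vanishes at u = -2 and u = 3/2.
Evaluating at the critical points and endpoints: h(-3) = 7/4,  h(-2) = -1/3,  h(3/2) = 109/16,  h(3) = 7/4.
Hence the absolute minimum is -1/3 at u = -2.

-1/3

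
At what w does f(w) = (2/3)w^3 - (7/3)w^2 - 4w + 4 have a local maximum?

-2/3

f'(w) = 2w^2 - (14/3)w - 4. Setting f'(w) = 0 gives w ∈ {-2/3, 3}.
f''(w) = 4w - 14/3. f''(-2/3) = -22/3 < 0 ⇒ local maximum; f''(3) = 22/3 > 0 ⇒ local minimum.
Thus f has its local maximum at w = -2/3, with value 440/81.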